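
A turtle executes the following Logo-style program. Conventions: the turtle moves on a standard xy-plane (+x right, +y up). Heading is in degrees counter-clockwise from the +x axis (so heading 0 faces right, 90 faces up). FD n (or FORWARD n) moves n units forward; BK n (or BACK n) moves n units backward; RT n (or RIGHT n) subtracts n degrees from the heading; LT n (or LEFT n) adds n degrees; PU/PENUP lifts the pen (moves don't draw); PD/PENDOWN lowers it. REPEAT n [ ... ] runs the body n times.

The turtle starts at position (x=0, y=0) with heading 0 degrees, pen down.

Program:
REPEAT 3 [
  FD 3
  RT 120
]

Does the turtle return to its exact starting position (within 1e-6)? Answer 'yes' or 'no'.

Executing turtle program step by step:
Start: pos=(0,0), heading=0, pen down
REPEAT 3 [
  -- iteration 1/3 --
  FD 3: (0,0) -> (3,0) [heading=0, draw]
  RT 120: heading 0 -> 240
  -- iteration 2/3 --
  FD 3: (3,0) -> (1.5,-2.598) [heading=240, draw]
  RT 120: heading 240 -> 120
  -- iteration 3/3 --
  FD 3: (1.5,-2.598) -> (0,0) [heading=120, draw]
  RT 120: heading 120 -> 0
]
Final: pos=(0,0), heading=0, 3 segment(s) drawn

Start position: (0, 0)
Final position: (0, 0)
Distance = 0; < 1e-6 -> CLOSED

Answer: yes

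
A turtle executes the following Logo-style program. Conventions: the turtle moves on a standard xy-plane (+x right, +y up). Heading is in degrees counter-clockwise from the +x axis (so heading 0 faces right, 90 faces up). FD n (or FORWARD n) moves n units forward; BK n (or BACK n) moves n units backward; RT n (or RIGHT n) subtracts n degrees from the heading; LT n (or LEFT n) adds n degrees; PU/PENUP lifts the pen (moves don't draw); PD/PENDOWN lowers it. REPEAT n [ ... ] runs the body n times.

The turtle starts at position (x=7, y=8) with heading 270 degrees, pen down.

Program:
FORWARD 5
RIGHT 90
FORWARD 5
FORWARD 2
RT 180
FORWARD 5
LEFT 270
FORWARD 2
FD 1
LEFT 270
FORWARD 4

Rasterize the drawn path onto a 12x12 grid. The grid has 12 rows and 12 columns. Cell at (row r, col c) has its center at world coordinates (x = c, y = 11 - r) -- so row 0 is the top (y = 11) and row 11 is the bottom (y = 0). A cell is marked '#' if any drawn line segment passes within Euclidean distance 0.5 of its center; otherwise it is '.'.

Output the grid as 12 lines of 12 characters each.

Answer: ............
............
............
.......#....
.......#....
.......#....
.......#....
.......#....
########....
.....#......
.....#......
.#####......

Derivation:
Segment 0: (7,8) -> (7,3)
Segment 1: (7,3) -> (2,3)
Segment 2: (2,3) -> (-0,3)
Segment 3: (-0,3) -> (5,3)
Segment 4: (5,3) -> (5,1)
Segment 5: (5,1) -> (5,0)
Segment 6: (5,0) -> (1,0)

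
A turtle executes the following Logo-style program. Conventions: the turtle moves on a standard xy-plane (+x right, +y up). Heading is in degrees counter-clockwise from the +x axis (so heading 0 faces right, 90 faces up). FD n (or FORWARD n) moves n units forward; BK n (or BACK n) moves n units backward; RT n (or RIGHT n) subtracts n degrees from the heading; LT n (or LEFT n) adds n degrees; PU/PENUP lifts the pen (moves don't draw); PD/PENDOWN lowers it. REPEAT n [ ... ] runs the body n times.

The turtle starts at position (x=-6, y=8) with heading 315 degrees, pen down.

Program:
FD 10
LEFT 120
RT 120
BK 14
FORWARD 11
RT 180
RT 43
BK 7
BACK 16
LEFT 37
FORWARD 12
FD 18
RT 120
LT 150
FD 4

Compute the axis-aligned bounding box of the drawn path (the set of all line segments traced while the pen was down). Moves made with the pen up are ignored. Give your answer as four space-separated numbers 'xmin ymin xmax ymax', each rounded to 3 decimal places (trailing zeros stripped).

Executing turtle program step by step:
Start: pos=(-6,8), heading=315, pen down
FD 10: (-6,8) -> (1.071,0.929) [heading=315, draw]
LT 120: heading 315 -> 75
RT 120: heading 75 -> 315
BK 14: (1.071,0.929) -> (-8.828,10.828) [heading=315, draw]
FD 11: (-8.828,10.828) -> (-1.05,3.05) [heading=315, draw]
RT 180: heading 315 -> 135
RT 43: heading 135 -> 92
BK 7: (-1.05,3.05) -> (-0.806,-3.945) [heading=92, draw]
BK 16: (-0.806,-3.945) -> (-0.248,-19.936) [heading=92, draw]
LT 37: heading 92 -> 129
FD 12: (-0.248,-19.936) -> (-7.799,-10.61) [heading=129, draw]
FD 18: (-7.799,-10.61) -> (-19.127,3.379) [heading=129, draw]
RT 120: heading 129 -> 9
LT 150: heading 9 -> 159
FD 4: (-19.127,3.379) -> (-22.861,4.812) [heading=159, draw]
Final: pos=(-22.861,4.812), heading=159, 8 segment(s) drawn

Segment endpoints: x in {-22.861, -19.127, -8.828, -7.799, -6, -1.05, -0.806, -0.248, 1.071}, y in {-19.936, -10.61, -3.945, 0.929, 3.05, 3.379, 4.812, 8, 10.828}
xmin=-22.861, ymin=-19.936, xmax=1.071, ymax=10.828

Answer: -22.861 -19.936 1.071 10.828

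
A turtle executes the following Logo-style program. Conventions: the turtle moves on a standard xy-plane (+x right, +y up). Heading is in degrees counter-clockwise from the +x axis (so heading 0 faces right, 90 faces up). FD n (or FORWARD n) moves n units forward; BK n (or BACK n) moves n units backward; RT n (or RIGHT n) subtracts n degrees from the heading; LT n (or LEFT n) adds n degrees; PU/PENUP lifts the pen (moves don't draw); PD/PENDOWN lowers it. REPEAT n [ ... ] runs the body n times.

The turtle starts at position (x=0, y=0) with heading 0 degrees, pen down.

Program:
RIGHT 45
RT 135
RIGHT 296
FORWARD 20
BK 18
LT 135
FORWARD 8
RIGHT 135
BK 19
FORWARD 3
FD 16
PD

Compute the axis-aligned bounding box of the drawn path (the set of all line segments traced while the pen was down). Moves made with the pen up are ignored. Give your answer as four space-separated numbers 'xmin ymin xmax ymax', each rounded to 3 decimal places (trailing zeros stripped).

Answer: -8.767 -17.976 15.016 17.884

Derivation:
Executing turtle program step by step:
Start: pos=(0,0), heading=0, pen down
RT 45: heading 0 -> 315
RT 135: heading 315 -> 180
RT 296: heading 180 -> 244
FD 20: (0,0) -> (-8.767,-17.976) [heading=244, draw]
BK 18: (-8.767,-17.976) -> (-0.877,-1.798) [heading=244, draw]
LT 135: heading 244 -> 19
FD 8: (-0.877,-1.798) -> (6.687,0.807) [heading=19, draw]
RT 135: heading 19 -> 244
BK 19: (6.687,0.807) -> (15.016,17.884) [heading=244, draw]
FD 3: (15.016,17.884) -> (13.701,15.188) [heading=244, draw]
FD 16: (13.701,15.188) -> (6.687,0.807) [heading=244, draw]
PD: pen down
Final: pos=(6.687,0.807), heading=244, 6 segment(s) drawn

Segment endpoints: x in {-8.767, -0.877, 0, 6.687, 13.701, 15.016}, y in {-17.976, -1.798, 0, 0.807, 0.807, 15.188, 17.884}
xmin=-8.767, ymin=-17.976, xmax=15.016, ymax=17.884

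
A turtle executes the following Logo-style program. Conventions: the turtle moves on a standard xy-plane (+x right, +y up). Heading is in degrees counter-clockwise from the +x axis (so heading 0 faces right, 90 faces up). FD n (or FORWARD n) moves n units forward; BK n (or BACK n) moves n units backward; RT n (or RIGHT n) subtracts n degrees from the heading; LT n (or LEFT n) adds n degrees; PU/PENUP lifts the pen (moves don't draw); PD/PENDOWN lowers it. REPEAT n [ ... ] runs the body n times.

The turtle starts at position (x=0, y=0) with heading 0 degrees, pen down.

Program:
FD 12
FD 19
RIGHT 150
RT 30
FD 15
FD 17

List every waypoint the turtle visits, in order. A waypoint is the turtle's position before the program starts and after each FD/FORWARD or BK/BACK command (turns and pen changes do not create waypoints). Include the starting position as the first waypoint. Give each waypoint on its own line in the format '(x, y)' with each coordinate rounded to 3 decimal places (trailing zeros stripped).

Executing turtle program step by step:
Start: pos=(0,0), heading=0, pen down
FD 12: (0,0) -> (12,0) [heading=0, draw]
FD 19: (12,0) -> (31,0) [heading=0, draw]
RT 150: heading 0 -> 210
RT 30: heading 210 -> 180
FD 15: (31,0) -> (16,0) [heading=180, draw]
FD 17: (16,0) -> (-1,0) [heading=180, draw]
Final: pos=(-1,0), heading=180, 4 segment(s) drawn
Waypoints (5 total):
(0, 0)
(12, 0)
(31, 0)
(16, 0)
(-1, 0)

Answer: (0, 0)
(12, 0)
(31, 0)
(16, 0)
(-1, 0)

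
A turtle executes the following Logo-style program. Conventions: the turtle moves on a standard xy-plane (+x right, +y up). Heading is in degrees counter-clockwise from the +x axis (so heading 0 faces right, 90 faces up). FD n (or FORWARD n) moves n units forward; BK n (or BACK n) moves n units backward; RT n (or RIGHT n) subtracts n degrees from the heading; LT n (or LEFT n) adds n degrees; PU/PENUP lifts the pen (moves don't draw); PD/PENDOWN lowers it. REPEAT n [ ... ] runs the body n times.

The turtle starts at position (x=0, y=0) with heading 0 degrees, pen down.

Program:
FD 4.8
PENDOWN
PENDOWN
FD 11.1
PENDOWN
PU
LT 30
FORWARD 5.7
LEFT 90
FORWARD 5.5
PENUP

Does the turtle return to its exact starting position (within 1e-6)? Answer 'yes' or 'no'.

Executing turtle program step by step:
Start: pos=(0,0), heading=0, pen down
FD 4.8: (0,0) -> (4.8,0) [heading=0, draw]
PD: pen down
PD: pen down
FD 11.1: (4.8,0) -> (15.9,0) [heading=0, draw]
PD: pen down
PU: pen up
LT 30: heading 0 -> 30
FD 5.7: (15.9,0) -> (20.836,2.85) [heading=30, move]
LT 90: heading 30 -> 120
FD 5.5: (20.836,2.85) -> (18.086,7.613) [heading=120, move]
PU: pen up
Final: pos=(18.086,7.613), heading=120, 2 segment(s) drawn

Start position: (0, 0)
Final position: (18.086, 7.613)
Distance = 19.623; >= 1e-6 -> NOT closed

Answer: no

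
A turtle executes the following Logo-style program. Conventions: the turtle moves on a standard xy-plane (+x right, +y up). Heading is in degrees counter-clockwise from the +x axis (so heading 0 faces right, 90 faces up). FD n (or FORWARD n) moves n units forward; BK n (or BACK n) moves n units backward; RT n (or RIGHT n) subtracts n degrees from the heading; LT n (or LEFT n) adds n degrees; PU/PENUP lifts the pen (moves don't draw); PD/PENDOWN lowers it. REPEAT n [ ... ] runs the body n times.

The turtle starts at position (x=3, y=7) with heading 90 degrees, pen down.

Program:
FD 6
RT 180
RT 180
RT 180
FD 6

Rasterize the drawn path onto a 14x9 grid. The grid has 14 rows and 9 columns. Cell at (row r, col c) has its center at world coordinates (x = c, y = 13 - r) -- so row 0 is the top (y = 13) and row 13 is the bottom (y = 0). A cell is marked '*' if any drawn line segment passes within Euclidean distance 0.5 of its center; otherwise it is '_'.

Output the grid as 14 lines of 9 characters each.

Segment 0: (3,7) -> (3,13)
Segment 1: (3,13) -> (3,7)

Answer: ___*_____
___*_____
___*_____
___*_____
___*_____
___*_____
___*_____
_________
_________
_________
_________
_________
_________
_________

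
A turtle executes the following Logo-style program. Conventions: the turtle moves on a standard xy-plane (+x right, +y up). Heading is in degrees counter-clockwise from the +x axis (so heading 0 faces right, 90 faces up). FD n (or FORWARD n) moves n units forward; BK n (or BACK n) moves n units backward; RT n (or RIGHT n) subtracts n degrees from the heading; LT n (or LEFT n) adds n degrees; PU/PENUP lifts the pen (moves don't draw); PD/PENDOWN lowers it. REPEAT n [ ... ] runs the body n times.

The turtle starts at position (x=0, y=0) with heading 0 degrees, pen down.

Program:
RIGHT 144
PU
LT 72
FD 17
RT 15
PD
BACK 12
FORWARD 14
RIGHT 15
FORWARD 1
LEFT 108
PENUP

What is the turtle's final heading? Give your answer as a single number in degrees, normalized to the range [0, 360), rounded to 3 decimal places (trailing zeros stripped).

Answer: 6

Derivation:
Executing turtle program step by step:
Start: pos=(0,0), heading=0, pen down
RT 144: heading 0 -> 216
PU: pen up
LT 72: heading 216 -> 288
FD 17: (0,0) -> (5.253,-16.168) [heading=288, move]
RT 15: heading 288 -> 273
PD: pen down
BK 12: (5.253,-16.168) -> (4.625,-4.184) [heading=273, draw]
FD 14: (4.625,-4.184) -> (5.358,-18.165) [heading=273, draw]
RT 15: heading 273 -> 258
FD 1: (5.358,-18.165) -> (5.15,-19.143) [heading=258, draw]
LT 108: heading 258 -> 6
PU: pen up
Final: pos=(5.15,-19.143), heading=6, 3 segment(s) drawn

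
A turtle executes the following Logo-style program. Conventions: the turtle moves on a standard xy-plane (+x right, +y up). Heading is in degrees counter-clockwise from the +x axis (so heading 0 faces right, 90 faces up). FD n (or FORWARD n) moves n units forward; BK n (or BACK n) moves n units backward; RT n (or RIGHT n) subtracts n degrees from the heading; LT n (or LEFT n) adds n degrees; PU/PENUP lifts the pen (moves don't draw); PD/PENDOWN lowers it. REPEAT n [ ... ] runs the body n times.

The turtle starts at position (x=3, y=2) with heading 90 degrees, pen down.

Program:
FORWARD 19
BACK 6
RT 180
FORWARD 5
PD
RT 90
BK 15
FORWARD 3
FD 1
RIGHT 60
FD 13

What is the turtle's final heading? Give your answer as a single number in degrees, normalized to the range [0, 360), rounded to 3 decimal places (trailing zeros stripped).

Executing turtle program step by step:
Start: pos=(3,2), heading=90, pen down
FD 19: (3,2) -> (3,21) [heading=90, draw]
BK 6: (3,21) -> (3,15) [heading=90, draw]
RT 180: heading 90 -> 270
FD 5: (3,15) -> (3,10) [heading=270, draw]
PD: pen down
RT 90: heading 270 -> 180
BK 15: (3,10) -> (18,10) [heading=180, draw]
FD 3: (18,10) -> (15,10) [heading=180, draw]
FD 1: (15,10) -> (14,10) [heading=180, draw]
RT 60: heading 180 -> 120
FD 13: (14,10) -> (7.5,21.258) [heading=120, draw]
Final: pos=(7.5,21.258), heading=120, 7 segment(s) drawn

Answer: 120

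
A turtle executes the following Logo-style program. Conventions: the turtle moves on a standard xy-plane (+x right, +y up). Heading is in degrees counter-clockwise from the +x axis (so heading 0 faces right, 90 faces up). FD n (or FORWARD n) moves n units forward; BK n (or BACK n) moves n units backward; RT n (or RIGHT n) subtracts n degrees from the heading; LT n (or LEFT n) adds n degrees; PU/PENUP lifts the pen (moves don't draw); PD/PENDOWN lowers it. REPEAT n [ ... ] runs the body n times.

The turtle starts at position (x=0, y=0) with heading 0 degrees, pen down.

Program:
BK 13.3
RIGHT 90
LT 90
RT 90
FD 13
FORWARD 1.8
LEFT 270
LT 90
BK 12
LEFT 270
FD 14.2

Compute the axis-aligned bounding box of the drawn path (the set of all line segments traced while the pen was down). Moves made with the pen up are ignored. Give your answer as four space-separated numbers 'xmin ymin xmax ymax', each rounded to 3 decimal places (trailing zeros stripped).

Executing turtle program step by step:
Start: pos=(0,0), heading=0, pen down
BK 13.3: (0,0) -> (-13.3,0) [heading=0, draw]
RT 90: heading 0 -> 270
LT 90: heading 270 -> 0
RT 90: heading 0 -> 270
FD 13: (-13.3,0) -> (-13.3,-13) [heading=270, draw]
FD 1.8: (-13.3,-13) -> (-13.3,-14.8) [heading=270, draw]
LT 270: heading 270 -> 180
LT 90: heading 180 -> 270
BK 12: (-13.3,-14.8) -> (-13.3,-2.8) [heading=270, draw]
LT 270: heading 270 -> 180
FD 14.2: (-13.3,-2.8) -> (-27.5,-2.8) [heading=180, draw]
Final: pos=(-27.5,-2.8), heading=180, 5 segment(s) drawn

Segment endpoints: x in {-27.5, -13.3, -13.3, 0}, y in {-14.8, -13, -2.8, -2.8, 0}
xmin=-27.5, ymin=-14.8, xmax=0, ymax=0

Answer: -27.5 -14.8 0 0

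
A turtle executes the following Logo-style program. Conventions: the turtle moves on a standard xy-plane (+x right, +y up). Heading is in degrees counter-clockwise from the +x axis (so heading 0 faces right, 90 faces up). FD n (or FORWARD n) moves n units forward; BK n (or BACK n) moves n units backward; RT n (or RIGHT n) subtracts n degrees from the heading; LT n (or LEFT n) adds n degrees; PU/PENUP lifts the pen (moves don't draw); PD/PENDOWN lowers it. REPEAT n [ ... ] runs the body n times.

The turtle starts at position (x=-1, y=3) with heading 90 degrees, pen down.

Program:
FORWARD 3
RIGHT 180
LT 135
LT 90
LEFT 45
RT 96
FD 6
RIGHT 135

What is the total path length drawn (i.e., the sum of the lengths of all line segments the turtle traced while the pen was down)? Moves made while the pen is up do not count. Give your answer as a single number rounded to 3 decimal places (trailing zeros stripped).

Executing turtle program step by step:
Start: pos=(-1,3), heading=90, pen down
FD 3: (-1,3) -> (-1,6) [heading=90, draw]
RT 180: heading 90 -> 270
LT 135: heading 270 -> 45
LT 90: heading 45 -> 135
LT 45: heading 135 -> 180
RT 96: heading 180 -> 84
FD 6: (-1,6) -> (-0.373,11.967) [heading=84, draw]
RT 135: heading 84 -> 309
Final: pos=(-0.373,11.967), heading=309, 2 segment(s) drawn

Segment lengths:
  seg 1: (-1,3) -> (-1,6), length = 3
  seg 2: (-1,6) -> (-0.373,11.967), length = 6
Total = 9

Answer: 9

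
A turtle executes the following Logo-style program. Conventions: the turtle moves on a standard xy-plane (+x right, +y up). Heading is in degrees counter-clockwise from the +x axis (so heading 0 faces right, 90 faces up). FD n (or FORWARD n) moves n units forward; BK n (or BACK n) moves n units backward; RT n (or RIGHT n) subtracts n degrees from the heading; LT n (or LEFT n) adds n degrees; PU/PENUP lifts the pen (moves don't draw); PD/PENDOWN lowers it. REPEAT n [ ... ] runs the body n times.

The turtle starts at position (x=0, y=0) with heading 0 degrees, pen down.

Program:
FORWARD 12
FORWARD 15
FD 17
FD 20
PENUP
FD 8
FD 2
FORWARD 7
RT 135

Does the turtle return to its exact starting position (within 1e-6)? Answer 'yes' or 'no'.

Executing turtle program step by step:
Start: pos=(0,0), heading=0, pen down
FD 12: (0,0) -> (12,0) [heading=0, draw]
FD 15: (12,0) -> (27,0) [heading=0, draw]
FD 17: (27,0) -> (44,0) [heading=0, draw]
FD 20: (44,0) -> (64,0) [heading=0, draw]
PU: pen up
FD 8: (64,0) -> (72,0) [heading=0, move]
FD 2: (72,0) -> (74,0) [heading=0, move]
FD 7: (74,0) -> (81,0) [heading=0, move]
RT 135: heading 0 -> 225
Final: pos=(81,0), heading=225, 4 segment(s) drawn

Start position: (0, 0)
Final position: (81, 0)
Distance = 81; >= 1e-6 -> NOT closed

Answer: no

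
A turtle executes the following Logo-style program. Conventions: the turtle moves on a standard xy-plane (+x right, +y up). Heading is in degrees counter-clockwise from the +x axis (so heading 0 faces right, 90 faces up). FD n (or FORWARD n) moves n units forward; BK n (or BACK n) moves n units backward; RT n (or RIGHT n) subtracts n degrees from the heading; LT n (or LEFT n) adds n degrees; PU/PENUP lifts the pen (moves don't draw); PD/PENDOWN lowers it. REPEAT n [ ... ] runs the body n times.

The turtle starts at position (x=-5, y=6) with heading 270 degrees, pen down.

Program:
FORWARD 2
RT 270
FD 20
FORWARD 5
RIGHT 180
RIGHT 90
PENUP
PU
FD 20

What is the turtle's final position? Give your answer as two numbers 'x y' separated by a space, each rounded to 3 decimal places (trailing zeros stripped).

Answer: 20 24

Derivation:
Executing turtle program step by step:
Start: pos=(-5,6), heading=270, pen down
FD 2: (-5,6) -> (-5,4) [heading=270, draw]
RT 270: heading 270 -> 0
FD 20: (-5,4) -> (15,4) [heading=0, draw]
FD 5: (15,4) -> (20,4) [heading=0, draw]
RT 180: heading 0 -> 180
RT 90: heading 180 -> 90
PU: pen up
PU: pen up
FD 20: (20,4) -> (20,24) [heading=90, move]
Final: pos=(20,24), heading=90, 3 segment(s) drawn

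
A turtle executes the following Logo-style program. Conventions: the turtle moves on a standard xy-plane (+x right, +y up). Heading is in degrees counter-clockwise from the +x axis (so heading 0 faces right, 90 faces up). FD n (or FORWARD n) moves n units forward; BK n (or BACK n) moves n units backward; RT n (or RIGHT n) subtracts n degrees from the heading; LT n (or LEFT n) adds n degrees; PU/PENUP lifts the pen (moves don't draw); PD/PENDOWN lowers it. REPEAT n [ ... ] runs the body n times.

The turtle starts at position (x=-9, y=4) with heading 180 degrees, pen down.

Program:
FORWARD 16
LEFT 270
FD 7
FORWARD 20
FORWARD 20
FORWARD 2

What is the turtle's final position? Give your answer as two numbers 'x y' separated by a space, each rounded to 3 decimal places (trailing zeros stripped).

Answer: -25 53

Derivation:
Executing turtle program step by step:
Start: pos=(-9,4), heading=180, pen down
FD 16: (-9,4) -> (-25,4) [heading=180, draw]
LT 270: heading 180 -> 90
FD 7: (-25,4) -> (-25,11) [heading=90, draw]
FD 20: (-25,11) -> (-25,31) [heading=90, draw]
FD 20: (-25,31) -> (-25,51) [heading=90, draw]
FD 2: (-25,51) -> (-25,53) [heading=90, draw]
Final: pos=(-25,53), heading=90, 5 segment(s) drawn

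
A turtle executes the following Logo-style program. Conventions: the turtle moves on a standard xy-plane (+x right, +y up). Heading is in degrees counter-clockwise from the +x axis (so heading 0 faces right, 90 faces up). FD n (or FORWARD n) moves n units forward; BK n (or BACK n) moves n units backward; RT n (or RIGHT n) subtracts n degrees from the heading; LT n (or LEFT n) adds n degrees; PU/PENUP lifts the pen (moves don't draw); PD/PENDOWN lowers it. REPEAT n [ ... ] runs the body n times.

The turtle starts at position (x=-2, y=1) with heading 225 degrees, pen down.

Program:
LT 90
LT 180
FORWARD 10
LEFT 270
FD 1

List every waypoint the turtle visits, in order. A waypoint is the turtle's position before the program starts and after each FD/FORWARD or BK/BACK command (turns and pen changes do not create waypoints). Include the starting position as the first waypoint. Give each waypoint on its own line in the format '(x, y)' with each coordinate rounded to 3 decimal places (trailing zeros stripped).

Answer: (-2, 1)
(-9.071, 8.071)
(-8.364, 8.778)

Derivation:
Executing turtle program step by step:
Start: pos=(-2,1), heading=225, pen down
LT 90: heading 225 -> 315
LT 180: heading 315 -> 135
FD 10: (-2,1) -> (-9.071,8.071) [heading=135, draw]
LT 270: heading 135 -> 45
FD 1: (-9.071,8.071) -> (-8.364,8.778) [heading=45, draw]
Final: pos=(-8.364,8.778), heading=45, 2 segment(s) drawn
Waypoints (3 total):
(-2, 1)
(-9.071, 8.071)
(-8.364, 8.778)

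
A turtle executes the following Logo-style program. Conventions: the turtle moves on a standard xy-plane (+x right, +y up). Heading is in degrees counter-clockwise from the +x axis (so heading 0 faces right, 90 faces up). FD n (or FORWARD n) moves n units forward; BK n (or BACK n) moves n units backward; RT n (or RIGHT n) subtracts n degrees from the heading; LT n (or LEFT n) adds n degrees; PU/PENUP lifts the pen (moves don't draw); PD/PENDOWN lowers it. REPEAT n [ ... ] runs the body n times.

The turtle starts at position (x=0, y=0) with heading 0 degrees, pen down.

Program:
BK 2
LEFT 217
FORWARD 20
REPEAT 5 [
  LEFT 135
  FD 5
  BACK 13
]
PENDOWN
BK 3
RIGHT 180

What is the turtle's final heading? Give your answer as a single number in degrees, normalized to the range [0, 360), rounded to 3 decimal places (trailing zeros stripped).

Executing turtle program step by step:
Start: pos=(0,0), heading=0, pen down
BK 2: (0,0) -> (-2,0) [heading=0, draw]
LT 217: heading 0 -> 217
FD 20: (-2,0) -> (-17.973,-12.036) [heading=217, draw]
REPEAT 5 [
  -- iteration 1/5 --
  LT 135: heading 217 -> 352
  FD 5: (-17.973,-12.036) -> (-13.021,-12.732) [heading=352, draw]
  BK 13: (-13.021,-12.732) -> (-25.895,-10.923) [heading=352, draw]
  -- iteration 2/5 --
  LT 135: heading 352 -> 127
  FD 5: (-25.895,-10.923) -> (-28.904,-6.93) [heading=127, draw]
  BK 13: (-28.904,-6.93) -> (-21.08,-17.312) [heading=127, draw]
  -- iteration 3/5 --
  LT 135: heading 127 -> 262
  FD 5: (-21.08,-17.312) -> (-21.776,-22.263) [heading=262, draw]
  BK 13: (-21.776,-22.263) -> (-19.967,-9.39) [heading=262, draw]
  -- iteration 4/5 --
  LT 135: heading 262 -> 37
  FD 5: (-19.967,-9.39) -> (-15.974,-6.381) [heading=37, draw]
  BK 13: (-15.974,-6.381) -> (-26.356,-14.204) [heading=37, draw]
  -- iteration 5/5 --
  LT 135: heading 37 -> 172
  FD 5: (-26.356,-14.204) -> (-31.307,-13.509) [heading=172, draw]
  BK 13: (-31.307,-13.509) -> (-18.434,-15.318) [heading=172, draw]
]
PD: pen down
BK 3: (-18.434,-15.318) -> (-15.463,-15.735) [heading=172, draw]
RT 180: heading 172 -> 352
Final: pos=(-15.463,-15.735), heading=352, 13 segment(s) drawn

Answer: 352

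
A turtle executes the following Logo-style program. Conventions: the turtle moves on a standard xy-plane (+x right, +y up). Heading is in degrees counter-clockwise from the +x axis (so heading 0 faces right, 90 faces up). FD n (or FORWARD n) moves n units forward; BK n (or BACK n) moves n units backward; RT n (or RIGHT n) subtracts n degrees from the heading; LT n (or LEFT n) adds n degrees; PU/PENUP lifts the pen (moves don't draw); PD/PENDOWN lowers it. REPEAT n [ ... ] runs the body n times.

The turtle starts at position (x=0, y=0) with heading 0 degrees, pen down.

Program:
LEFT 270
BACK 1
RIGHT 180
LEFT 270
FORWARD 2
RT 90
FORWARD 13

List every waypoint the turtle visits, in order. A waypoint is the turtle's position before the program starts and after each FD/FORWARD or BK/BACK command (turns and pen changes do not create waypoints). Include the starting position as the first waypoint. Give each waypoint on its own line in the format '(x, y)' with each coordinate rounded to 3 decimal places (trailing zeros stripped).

Answer: (0, 0)
(0, 1)
(2, 1)
(2, -12)

Derivation:
Executing turtle program step by step:
Start: pos=(0,0), heading=0, pen down
LT 270: heading 0 -> 270
BK 1: (0,0) -> (0,1) [heading=270, draw]
RT 180: heading 270 -> 90
LT 270: heading 90 -> 0
FD 2: (0,1) -> (2,1) [heading=0, draw]
RT 90: heading 0 -> 270
FD 13: (2,1) -> (2,-12) [heading=270, draw]
Final: pos=(2,-12), heading=270, 3 segment(s) drawn
Waypoints (4 total):
(0, 0)
(0, 1)
(2, 1)
(2, -12)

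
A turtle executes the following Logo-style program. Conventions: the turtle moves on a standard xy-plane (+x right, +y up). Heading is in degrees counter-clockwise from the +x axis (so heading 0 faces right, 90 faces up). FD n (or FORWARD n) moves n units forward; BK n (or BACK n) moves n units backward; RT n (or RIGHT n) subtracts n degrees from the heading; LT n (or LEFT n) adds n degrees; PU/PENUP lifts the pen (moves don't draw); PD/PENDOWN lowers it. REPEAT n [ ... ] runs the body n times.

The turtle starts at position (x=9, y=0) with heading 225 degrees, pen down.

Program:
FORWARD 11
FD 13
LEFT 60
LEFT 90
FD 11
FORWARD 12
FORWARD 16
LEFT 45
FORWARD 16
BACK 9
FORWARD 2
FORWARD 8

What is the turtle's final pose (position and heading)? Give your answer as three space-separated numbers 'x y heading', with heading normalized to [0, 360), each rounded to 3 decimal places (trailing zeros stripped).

Answer: 38.201 7.846 60

Derivation:
Executing turtle program step by step:
Start: pos=(9,0), heading=225, pen down
FD 11: (9,0) -> (1.222,-7.778) [heading=225, draw]
FD 13: (1.222,-7.778) -> (-7.971,-16.971) [heading=225, draw]
LT 60: heading 225 -> 285
LT 90: heading 285 -> 15
FD 11: (-7.971,-16.971) -> (2.655,-14.124) [heading=15, draw]
FD 12: (2.655,-14.124) -> (14.246,-11.018) [heading=15, draw]
FD 16: (14.246,-11.018) -> (29.701,-6.877) [heading=15, draw]
LT 45: heading 15 -> 60
FD 16: (29.701,-6.877) -> (37.701,6.98) [heading=60, draw]
BK 9: (37.701,6.98) -> (33.201,-0.814) [heading=60, draw]
FD 2: (33.201,-0.814) -> (34.201,0.918) [heading=60, draw]
FD 8: (34.201,0.918) -> (38.201,7.846) [heading=60, draw]
Final: pos=(38.201,7.846), heading=60, 9 segment(s) drawn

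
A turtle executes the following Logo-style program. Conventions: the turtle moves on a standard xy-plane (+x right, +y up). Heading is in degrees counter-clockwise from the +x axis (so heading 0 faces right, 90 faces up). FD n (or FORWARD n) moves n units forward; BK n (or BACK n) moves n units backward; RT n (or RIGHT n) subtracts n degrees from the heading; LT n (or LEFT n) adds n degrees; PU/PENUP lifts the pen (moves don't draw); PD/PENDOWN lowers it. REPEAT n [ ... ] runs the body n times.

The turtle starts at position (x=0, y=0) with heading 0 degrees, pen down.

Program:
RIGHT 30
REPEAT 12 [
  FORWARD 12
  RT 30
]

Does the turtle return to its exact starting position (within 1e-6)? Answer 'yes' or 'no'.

Executing turtle program step by step:
Start: pos=(0,0), heading=0, pen down
RT 30: heading 0 -> 330
REPEAT 12 [
  -- iteration 1/12 --
  FD 12: (0,0) -> (10.392,-6) [heading=330, draw]
  RT 30: heading 330 -> 300
  -- iteration 2/12 --
  FD 12: (10.392,-6) -> (16.392,-16.392) [heading=300, draw]
  RT 30: heading 300 -> 270
  -- iteration 3/12 --
  FD 12: (16.392,-16.392) -> (16.392,-28.392) [heading=270, draw]
  RT 30: heading 270 -> 240
  -- iteration 4/12 --
  FD 12: (16.392,-28.392) -> (10.392,-38.785) [heading=240, draw]
  RT 30: heading 240 -> 210
  -- iteration 5/12 --
  FD 12: (10.392,-38.785) -> (0,-44.785) [heading=210, draw]
  RT 30: heading 210 -> 180
  -- iteration 6/12 --
  FD 12: (0,-44.785) -> (-12,-44.785) [heading=180, draw]
  RT 30: heading 180 -> 150
  -- iteration 7/12 --
  FD 12: (-12,-44.785) -> (-22.392,-38.785) [heading=150, draw]
  RT 30: heading 150 -> 120
  -- iteration 8/12 --
  FD 12: (-22.392,-38.785) -> (-28.392,-28.392) [heading=120, draw]
  RT 30: heading 120 -> 90
  -- iteration 9/12 --
  FD 12: (-28.392,-28.392) -> (-28.392,-16.392) [heading=90, draw]
  RT 30: heading 90 -> 60
  -- iteration 10/12 --
  FD 12: (-28.392,-16.392) -> (-22.392,-6) [heading=60, draw]
  RT 30: heading 60 -> 30
  -- iteration 11/12 --
  FD 12: (-22.392,-6) -> (-12,0) [heading=30, draw]
  RT 30: heading 30 -> 0
  -- iteration 12/12 --
  FD 12: (-12,0) -> (0,0) [heading=0, draw]
  RT 30: heading 0 -> 330
]
Final: pos=(0,0), heading=330, 12 segment(s) drawn

Start position: (0, 0)
Final position: (0, 0)
Distance = 0; < 1e-6 -> CLOSED

Answer: yes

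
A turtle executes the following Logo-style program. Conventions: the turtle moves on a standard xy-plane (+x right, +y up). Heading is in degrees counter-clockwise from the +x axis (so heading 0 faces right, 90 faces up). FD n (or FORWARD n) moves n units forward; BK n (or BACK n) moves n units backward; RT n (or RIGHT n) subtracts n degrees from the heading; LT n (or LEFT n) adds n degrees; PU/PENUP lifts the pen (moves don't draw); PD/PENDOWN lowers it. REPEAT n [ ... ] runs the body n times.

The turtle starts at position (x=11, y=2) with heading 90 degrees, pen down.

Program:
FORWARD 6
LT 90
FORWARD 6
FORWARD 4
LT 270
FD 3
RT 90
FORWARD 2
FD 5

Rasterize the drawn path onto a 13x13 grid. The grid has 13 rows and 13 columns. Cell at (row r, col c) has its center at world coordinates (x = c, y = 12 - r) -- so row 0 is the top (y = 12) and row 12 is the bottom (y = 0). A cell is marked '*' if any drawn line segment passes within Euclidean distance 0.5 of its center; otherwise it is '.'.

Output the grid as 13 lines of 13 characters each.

Answer: .............
.********....
.*...........
.*...........
.***********.
...........*.
...........*.
...........*.
...........*.
...........*.
...........*.
.............
.............

Derivation:
Segment 0: (11,2) -> (11,8)
Segment 1: (11,8) -> (5,8)
Segment 2: (5,8) -> (1,8)
Segment 3: (1,8) -> (1,11)
Segment 4: (1,11) -> (3,11)
Segment 5: (3,11) -> (8,11)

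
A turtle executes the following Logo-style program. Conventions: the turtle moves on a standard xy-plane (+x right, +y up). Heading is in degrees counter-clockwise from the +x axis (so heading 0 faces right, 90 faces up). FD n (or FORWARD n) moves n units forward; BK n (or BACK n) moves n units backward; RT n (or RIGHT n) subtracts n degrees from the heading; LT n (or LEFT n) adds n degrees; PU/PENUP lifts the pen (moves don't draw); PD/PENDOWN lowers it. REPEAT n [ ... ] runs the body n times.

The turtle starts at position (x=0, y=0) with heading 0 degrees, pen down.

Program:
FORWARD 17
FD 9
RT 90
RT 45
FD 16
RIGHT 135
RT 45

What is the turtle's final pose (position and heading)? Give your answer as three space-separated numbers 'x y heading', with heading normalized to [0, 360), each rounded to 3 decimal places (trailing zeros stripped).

Answer: 14.686 -11.314 45

Derivation:
Executing turtle program step by step:
Start: pos=(0,0), heading=0, pen down
FD 17: (0,0) -> (17,0) [heading=0, draw]
FD 9: (17,0) -> (26,0) [heading=0, draw]
RT 90: heading 0 -> 270
RT 45: heading 270 -> 225
FD 16: (26,0) -> (14.686,-11.314) [heading=225, draw]
RT 135: heading 225 -> 90
RT 45: heading 90 -> 45
Final: pos=(14.686,-11.314), heading=45, 3 segment(s) drawn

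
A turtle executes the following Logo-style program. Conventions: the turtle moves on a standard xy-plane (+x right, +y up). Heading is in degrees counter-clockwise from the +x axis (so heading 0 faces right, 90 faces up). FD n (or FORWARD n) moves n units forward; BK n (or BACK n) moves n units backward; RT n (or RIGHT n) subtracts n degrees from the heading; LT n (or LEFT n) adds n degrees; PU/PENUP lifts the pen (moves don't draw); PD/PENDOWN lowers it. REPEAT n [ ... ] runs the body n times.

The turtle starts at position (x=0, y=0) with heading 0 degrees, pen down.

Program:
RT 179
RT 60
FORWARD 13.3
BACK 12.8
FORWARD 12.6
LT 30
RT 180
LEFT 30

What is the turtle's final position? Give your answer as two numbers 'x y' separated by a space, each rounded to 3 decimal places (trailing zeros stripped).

Executing turtle program step by step:
Start: pos=(0,0), heading=0, pen down
RT 179: heading 0 -> 181
RT 60: heading 181 -> 121
FD 13.3: (0,0) -> (-6.85,11.4) [heading=121, draw]
BK 12.8: (-6.85,11.4) -> (-0.258,0.429) [heading=121, draw]
FD 12.6: (-0.258,0.429) -> (-6.747,11.229) [heading=121, draw]
LT 30: heading 121 -> 151
RT 180: heading 151 -> 331
LT 30: heading 331 -> 1
Final: pos=(-6.747,11.229), heading=1, 3 segment(s) drawn

Answer: -6.747 11.229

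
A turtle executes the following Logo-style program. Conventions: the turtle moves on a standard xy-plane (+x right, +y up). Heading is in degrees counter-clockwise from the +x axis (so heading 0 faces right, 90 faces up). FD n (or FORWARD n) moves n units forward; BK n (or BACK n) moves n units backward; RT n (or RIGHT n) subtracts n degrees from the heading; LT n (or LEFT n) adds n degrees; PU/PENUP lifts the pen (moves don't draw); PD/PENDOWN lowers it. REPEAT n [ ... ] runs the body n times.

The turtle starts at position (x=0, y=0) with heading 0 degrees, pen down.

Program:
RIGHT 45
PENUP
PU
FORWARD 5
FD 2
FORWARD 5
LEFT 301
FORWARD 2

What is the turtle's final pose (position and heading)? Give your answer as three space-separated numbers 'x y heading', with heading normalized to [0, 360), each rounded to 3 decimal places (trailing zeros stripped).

Executing turtle program step by step:
Start: pos=(0,0), heading=0, pen down
RT 45: heading 0 -> 315
PU: pen up
PU: pen up
FD 5: (0,0) -> (3.536,-3.536) [heading=315, move]
FD 2: (3.536,-3.536) -> (4.95,-4.95) [heading=315, move]
FD 5: (4.95,-4.95) -> (8.485,-8.485) [heading=315, move]
LT 301: heading 315 -> 256
FD 2: (8.485,-8.485) -> (8.001,-10.426) [heading=256, move]
Final: pos=(8.001,-10.426), heading=256, 0 segment(s) drawn

Answer: 8.001 -10.426 256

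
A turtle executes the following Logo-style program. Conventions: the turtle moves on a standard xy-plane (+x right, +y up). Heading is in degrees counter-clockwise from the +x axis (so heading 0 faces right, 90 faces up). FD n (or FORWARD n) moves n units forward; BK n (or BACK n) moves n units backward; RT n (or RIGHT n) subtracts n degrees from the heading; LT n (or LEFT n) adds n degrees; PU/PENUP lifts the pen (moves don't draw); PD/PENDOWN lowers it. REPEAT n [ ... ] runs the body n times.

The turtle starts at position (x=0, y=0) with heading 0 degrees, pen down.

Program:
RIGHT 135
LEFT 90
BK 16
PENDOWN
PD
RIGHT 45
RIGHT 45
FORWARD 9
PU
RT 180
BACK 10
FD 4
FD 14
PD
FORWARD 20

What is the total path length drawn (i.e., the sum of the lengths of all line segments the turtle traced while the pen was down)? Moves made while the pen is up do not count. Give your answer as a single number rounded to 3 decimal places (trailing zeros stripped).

Executing turtle program step by step:
Start: pos=(0,0), heading=0, pen down
RT 135: heading 0 -> 225
LT 90: heading 225 -> 315
BK 16: (0,0) -> (-11.314,11.314) [heading=315, draw]
PD: pen down
PD: pen down
RT 45: heading 315 -> 270
RT 45: heading 270 -> 225
FD 9: (-11.314,11.314) -> (-17.678,4.95) [heading=225, draw]
PU: pen up
RT 180: heading 225 -> 45
BK 10: (-17.678,4.95) -> (-24.749,-2.121) [heading=45, move]
FD 4: (-24.749,-2.121) -> (-21.92,0.707) [heading=45, move]
FD 14: (-21.92,0.707) -> (-12.021,10.607) [heading=45, move]
PD: pen down
FD 20: (-12.021,10.607) -> (2.121,24.749) [heading=45, draw]
Final: pos=(2.121,24.749), heading=45, 3 segment(s) drawn

Segment lengths:
  seg 1: (0,0) -> (-11.314,11.314), length = 16
  seg 2: (-11.314,11.314) -> (-17.678,4.95), length = 9
  seg 3: (-12.021,10.607) -> (2.121,24.749), length = 20
Total = 45

Answer: 45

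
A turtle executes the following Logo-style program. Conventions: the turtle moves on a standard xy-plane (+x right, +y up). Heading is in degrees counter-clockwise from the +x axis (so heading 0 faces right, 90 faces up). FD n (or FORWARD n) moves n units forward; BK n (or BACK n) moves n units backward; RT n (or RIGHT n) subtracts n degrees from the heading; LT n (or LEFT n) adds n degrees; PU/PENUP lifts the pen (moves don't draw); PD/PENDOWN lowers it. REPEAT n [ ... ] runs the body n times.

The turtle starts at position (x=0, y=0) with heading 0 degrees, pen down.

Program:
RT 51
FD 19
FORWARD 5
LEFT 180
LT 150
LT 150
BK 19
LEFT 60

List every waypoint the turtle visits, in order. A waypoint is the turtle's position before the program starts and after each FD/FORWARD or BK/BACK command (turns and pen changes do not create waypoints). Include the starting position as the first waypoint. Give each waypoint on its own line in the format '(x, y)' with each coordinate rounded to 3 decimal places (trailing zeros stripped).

Executing turtle program step by step:
Start: pos=(0,0), heading=0, pen down
RT 51: heading 0 -> 309
FD 19: (0,0) -> (11.957,-14.766) [heading=309, draw]
FD 5: (11.957,-14.766) -> (15.104,-18.652) [heading=309, draw]
LT 180: heading 309 -> 129
LT 150: heading 129 -> 279
LT 150: heading 279 -> 69
BK 19: (15.104,-18.652) -> (8.295,-36.39) [heading=69, draw]
LT 60: heading 69 -> 129
Final: pos=(8.295,-36.39), heading=129, 3 segment(s) drawn
Waypoints (4 total):
(0, 0)
(11.957, -14.766)
(15.104, -18.652)
(8.295, -36.39)

Answer: (0, 0)
(11.957, -14.766)
(15.104, -18.652)
(8.295, -36.39)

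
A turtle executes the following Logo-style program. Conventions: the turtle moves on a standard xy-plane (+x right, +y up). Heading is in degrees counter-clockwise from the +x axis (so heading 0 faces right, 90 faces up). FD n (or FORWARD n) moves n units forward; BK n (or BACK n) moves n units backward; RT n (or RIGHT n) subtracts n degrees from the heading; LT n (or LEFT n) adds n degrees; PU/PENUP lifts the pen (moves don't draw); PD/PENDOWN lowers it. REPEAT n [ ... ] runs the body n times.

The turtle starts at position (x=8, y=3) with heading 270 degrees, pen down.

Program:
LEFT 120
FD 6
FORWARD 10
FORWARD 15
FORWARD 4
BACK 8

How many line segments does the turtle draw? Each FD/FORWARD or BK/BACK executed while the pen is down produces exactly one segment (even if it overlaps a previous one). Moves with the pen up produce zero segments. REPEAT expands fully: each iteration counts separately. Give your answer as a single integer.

Executing turtle program step by step:
Start: pos=(8,3), heading=270, pen down
LT 120: heading 270 -> 30
FD 6: (8,3) -> (13.196,6) [heading=30, draw]
FD 10: (13.196,6) -> (21.856,11) [heading=30, draw]
FD 15: (21.856,11) -> (34.847,18.5) [heading=30, draw]
FD 4: (34.847,18.5) -> (38.311,20.5) [heading=30, draw]
BK 8: (38.311,20.5) -> (31.383,16.5) [heading=30, draw]
Final: pos=(31.383,16.5), heading=30, 5 segment(s) drawn
Segments drawn: 5

Answer: 5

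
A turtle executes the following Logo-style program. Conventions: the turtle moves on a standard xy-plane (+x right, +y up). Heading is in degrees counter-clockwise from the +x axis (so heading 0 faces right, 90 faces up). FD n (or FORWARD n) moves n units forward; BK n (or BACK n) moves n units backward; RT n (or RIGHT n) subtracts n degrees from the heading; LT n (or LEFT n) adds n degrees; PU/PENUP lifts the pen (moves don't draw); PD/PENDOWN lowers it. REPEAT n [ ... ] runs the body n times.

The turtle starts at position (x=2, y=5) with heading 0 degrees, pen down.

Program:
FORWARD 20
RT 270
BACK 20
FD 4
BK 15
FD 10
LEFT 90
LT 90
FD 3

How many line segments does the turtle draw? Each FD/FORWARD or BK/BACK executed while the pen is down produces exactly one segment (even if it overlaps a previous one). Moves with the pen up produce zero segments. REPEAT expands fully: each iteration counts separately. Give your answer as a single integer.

Answer: 6

Derivation:
Executing turtle program step by step:
Start: pos=(2,5), heading=0, pen down
FD 20: (2,5) -> (22,5) [heading=0, draw]
RT 270: heading 0 -> 90
BK 20: (22,5) -> (22,-15) [heading=90, draw]
FD 4: (22,-15) -> (22,-11) [heading=90, draw]
BK 15: (22,-11) -> (22,-26) [heading=90, draw]
FD 10: (22,-26) -> (22,-16) [heading=90, draw]
LT 90: heading 90 -> 180
LT 90: heading 180 -> 270
FD 3: (22,-16) -> (22,-19) [heading=270, draw]
Final: pos=(22,-19), heading=270, 6 segment(s) drawn
Segments drawn: 6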